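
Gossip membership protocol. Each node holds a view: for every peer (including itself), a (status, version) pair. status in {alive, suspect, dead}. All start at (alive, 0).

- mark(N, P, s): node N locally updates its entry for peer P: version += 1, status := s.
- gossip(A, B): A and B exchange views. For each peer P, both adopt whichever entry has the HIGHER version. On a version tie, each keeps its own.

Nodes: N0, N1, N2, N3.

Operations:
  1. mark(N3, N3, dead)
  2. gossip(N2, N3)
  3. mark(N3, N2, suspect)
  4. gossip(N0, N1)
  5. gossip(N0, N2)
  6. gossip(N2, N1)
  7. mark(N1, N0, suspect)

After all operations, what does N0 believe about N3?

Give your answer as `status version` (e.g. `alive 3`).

Op 1: N3 marks N3=dead -> (dead,v1)
Op 2: gossip N2<->N3 -> N2.N0=(alive,v0) N2.N1=(alive,v0) N2.N2=(alive,v0) N2.N3=(dead,v1) | N3.N0=(alive,v0) N3.N1=(alive,v0) N3.N2=(alive,v0) N3.N3=(dead,v1)
Op 3: N3 marks N2=suspect -> (suspect,v1)
Op 4: gossip N0<->N1 -> N0.N0=(alive,v0) N0.N1=(alive,v0) N0.N2=(alive,v0) N0.N3=(alive,v0) | N1.N0=(alive,v0) N1.N1=(alive,v0) N1.N2=(alive,v0) N1.N3=(alive,v0)
Op 5: gossip N0<->N2 -> N0.N0=(alive,v0) N0.N1=(alive,v0) N0.N2=(alive,v0) N0.N3=(dead,v1) | N2.N0=(alive,v0) N2.N1=(alive,v0) N2.N2=(alive,v0) N2.N3=(dead,v1)
Op 6: gossip N2<->N1 -> N2.N0=(alive,v0) N2.N1=(alive,v0) N2.N2=(alive,v0) N2.N3=(dead,v1) | N1.N0=(alive,v0) N1.N1=(alive,v0) N1.N2=(alive,v0) N1.N3=(dead,v1)
Op 7: N1 marks N0=suspect -> (suspect,v1)

Answer: dead 1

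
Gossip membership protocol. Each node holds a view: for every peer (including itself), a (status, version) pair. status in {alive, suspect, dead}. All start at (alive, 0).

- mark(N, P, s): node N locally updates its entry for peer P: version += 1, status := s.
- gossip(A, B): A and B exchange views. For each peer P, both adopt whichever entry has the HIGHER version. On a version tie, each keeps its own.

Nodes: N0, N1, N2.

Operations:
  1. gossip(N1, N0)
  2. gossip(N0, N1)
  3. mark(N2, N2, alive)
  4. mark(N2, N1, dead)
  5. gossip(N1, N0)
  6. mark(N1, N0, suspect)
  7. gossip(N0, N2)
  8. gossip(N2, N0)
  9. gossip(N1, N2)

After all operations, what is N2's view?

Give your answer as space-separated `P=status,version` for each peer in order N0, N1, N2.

Answer: N0=suspect,1 N1=dead,1 N2=alive,1

Derivation:
Op 1: gossip N1<->N0 -> N1.N0=(alive,v0) N1.N1=(alive,v0) N1.N2=(alive,v0) | N0.N0=(alive,v0) N0.N1=(alive,v0) N0.N2=(alive,v0)
Op 2: gossip N0<->N1 -> N0.N0=(alive,v0) N0.N1=(alive,v0) N0.N2=(alive,v0) | N1.N0=(alive,v0) N1.N1=(alive,v0) N1.N2=(alive,v0)
Op 3: N2 marks N2=alive -> (alive,v1)
Op 4: N2 marks N1=dead -> (dead,v1)
Op 5: gossip N1<->N0 -> N1.N0=(alive,v0) N1.N1=(alive,v0) N1.N2=(alive,v0) | N0.N0=(alive,v0) N0.N1=(alive,v0) N0.N2=(alive,v0)
Op 6: N1 marks N0=suspect -> (suspect,v1)
Op 7: gossip N0<->N2 -> N0.N0=(alive,v0) N0.N1=(dead,v1) N0.N2=(alive,v1) | N2.N0=(alive,v0) N2.N1=(dead,v1) N2.N2=(alive,v1)
Op 8: gossip N2<->N0 -> N2.N0=(alive,v0) N2.N1=(dead,v1) N2.N2=(alive,v1) | N0.N0=(alive,v0) N0.N1=(dead,v1) N0.N2=(alive,v1)
Op 9: gossip N1<->N2 -> N1.N0=(suspect,v1) N1.N1=(dead,v1) N1.N2=(alive,v1) | N2.N0=(suspect,v1) N2.N1=(dead,v1) N2.N2=(alive,v1)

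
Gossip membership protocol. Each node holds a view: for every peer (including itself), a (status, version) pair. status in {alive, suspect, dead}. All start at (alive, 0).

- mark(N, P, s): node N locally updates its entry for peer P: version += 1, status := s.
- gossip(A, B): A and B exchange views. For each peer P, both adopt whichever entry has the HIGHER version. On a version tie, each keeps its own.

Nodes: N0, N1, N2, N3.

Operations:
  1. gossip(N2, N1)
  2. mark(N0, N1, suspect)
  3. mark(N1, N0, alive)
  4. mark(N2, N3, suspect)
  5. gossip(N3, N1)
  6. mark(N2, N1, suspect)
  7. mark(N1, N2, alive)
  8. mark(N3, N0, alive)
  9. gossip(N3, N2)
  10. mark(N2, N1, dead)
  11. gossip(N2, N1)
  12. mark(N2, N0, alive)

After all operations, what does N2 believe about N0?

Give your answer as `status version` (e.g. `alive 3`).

Answer: alive 3

Derivation:
Op 1: gossip N2<->N1 -> N2.N0=(alive,v0) N2.N1=(alive,v0) N2.N2=(alive,v0) N2.N3=(alive,v0) | N1.N0=(alive,v0) N1.N1=(alive,v0) N1.N2=(alive,v0) N1.N3=(alive,v0)
Op 2: N0 marks N1=suspect -> (suspect,v1)
Op 3: N1 marks N0=alive -> (alive,v1)
Op 4: N2 marks N3=suspect -> (suspect,v1)
Op 5: gossip N3<->N1 -> N3.N0=(alive,v1) N3.N1=(alive,v0) N3.N2=(alive,v0) N3.N3=(alive,v0) | N1.N0=(alive,v1) N1.N1=(alive,v0) N1.N2=(alive,v0) N1.N3=(alive,v0)
Op 6: N2 marks N1=suspect -> (suspect,v1)
Op 7: N1 marks N2=alive -> (alive,v1)
Op 8: N3 marks N0=alive -> (alive,v2)
Op 9: gossip N3<->N2 -> N3.N0=(alive,v2) N3.N1=(suspect,v1) N3.N2=(alive,v0) N3.N3=(suspect,v1) | N2.N0=(alive,v2) N2.N1=(suspect,v1) N2.N2=(alive,v0) N2.N3=(suspect,v1)
Op 10: N2 marks N1=dead -> (dead,v2)
Op 11: gossip N2<->N1 -> N2.N0=(alive,v2) N2.N1=(dead,v2) N2.N2=(alive,v1) N2.N3=(suspect,v1) | N1.N0=(alive,v2) N1.N1=(dead,v2) N1.N2=(alive,v1) N1.N3=(suspect,v1)
Op 12: N2 marks N0=alive -> (alive,v3)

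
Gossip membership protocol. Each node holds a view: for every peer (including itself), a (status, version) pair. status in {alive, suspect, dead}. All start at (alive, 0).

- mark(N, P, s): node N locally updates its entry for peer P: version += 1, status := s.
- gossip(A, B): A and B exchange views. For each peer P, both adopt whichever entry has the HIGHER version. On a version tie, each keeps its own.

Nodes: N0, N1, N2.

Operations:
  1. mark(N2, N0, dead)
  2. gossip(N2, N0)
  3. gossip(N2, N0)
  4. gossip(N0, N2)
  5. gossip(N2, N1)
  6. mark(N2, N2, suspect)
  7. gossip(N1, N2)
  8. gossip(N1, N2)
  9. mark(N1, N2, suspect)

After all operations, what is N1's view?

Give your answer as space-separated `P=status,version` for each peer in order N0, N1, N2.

Op 1: N2 marks N0=dead -> (dead,v1)
Op 2: gossip N2<->N0 -> N2.N0=(dead,v1) N2.N1=(alive,v0) N2.N2=(alive,v0) | N0.N0=(dead,v1) N0.N1=(alive,v0) N0.N2=(alive,v0)
Op 3: gossip N2<->N0 -> N2.N0=(dead,v1) N2.N1=(alive,v0) N2.N2=(alive,v0) | N0.N0=(dead,v1) N0.N1=(alive,v0) N0.N2=(alive,v0)
Op 4: gossip N0<->N2 -> N0.N0=(dead,v1) N0.N1=(alive,v0) N0.N2=(alive,v0) | N2.N0=(dead,v1) N2.N1=(alive,v0) N2.N2=(alive,v0)
Op 5: gossip N2<->N1 -> N2.N0=(dead,v1) N2.N1=(alive,v0) N2.N2=(alive,v0) | N1.N0=(dead,v1) N1.N1=(alive,v0) N1.N2=(alive,v0)
Op 6: N2 marks N2=suspect -> (suspect,v1)
Op 7: gossip N1<->N2 -> N1.N0=(dead,v1) N1.N1=(alive,v0) N1.N2=(suspect,v1) | N2.N0=(dead,v1) N2.N1=(alive,v0) N2.N2=(suspect,v1)
Op 8: gossip N1<->N2 -> N1.N0=(dead,v1) N1.N1=(alive,v0) N1.N2=(suspect,v1) | N2.N0=(dead,v1) N2.N1=(alive,v0) N2.N2=(suspect,v1)
Op 9: N1 marks N2=suspect -> (suspect,v2)

Answer: N0=dead,1 N1=alive,0 N2=suspect,2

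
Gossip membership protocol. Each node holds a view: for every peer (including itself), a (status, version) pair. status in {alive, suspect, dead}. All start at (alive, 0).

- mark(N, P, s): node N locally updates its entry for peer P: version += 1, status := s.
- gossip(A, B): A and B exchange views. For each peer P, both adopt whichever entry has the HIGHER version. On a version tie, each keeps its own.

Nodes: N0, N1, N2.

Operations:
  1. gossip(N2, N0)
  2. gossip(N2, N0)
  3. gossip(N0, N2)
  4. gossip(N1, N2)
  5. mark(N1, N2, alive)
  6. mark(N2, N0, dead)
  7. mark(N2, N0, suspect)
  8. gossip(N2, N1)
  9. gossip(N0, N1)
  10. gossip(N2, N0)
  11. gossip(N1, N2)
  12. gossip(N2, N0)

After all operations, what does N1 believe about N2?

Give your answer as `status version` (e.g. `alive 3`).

Answer: alive 1

Derivation:
Op 1: gossip N2<->N0 -> N2.N0=(alive,v0) N2.N1=(alive,v0) N2.N2=(alive,v0) | N0.N0=(alive,v0) N0.N1=(alive,v0) N0.N2=(alive,v0)
Op 2: gossip N2<->N0 -> N2.N0=(alive,v0) N2.N1=(alive,v0) N2.N2=(alive,v0) | N0.N0=(alive,v0) N0.N1=(alive,v0) N0.N2=(alive,v0)
Op 3: gossip N0<->N2 -> N0.N0=(alive,v0) N0.N1=(alive,v0) N0.N2=(alive,v0) | N2.N0=(alive,v0) N2.N1=(alive,v0) N2.N2=(alive,v0)
Op 4: gossip N1<->N2 -> N1.N0=(alive,v0) N1.N1=(alive,v0) N1.N2=(alive,v0) | N2.N0=(alive,v0) N2.N1=(alive,v0) N2.N2=(alive,v0)
Op 5: N1 marks N2=alive -> (alive,v1)
Op 6: N2 marks N0=dead -> (dead,v1)
Op 7: N2 marks N0=suspect -> (suspect,v2)
Op 8: gossip N2<->N1 -> N2.N0=(suspect,v2) N2.N1=(alive,v0) N2.N2=(alive,v1) | N1.N0=(suspect,v2) N1.N1=(alive,v0) N1.N2=(alive,v1)
Op 9: gossip N0<->N1 -> N0.N0=(suspect,v2) N0.N1=(alive,v0) N0.N2=(alive,v1) | N1.N0=(suspect,v2) N1.N1=(alive,v0) N1.N2=(alive,v1)
Op 10: gossip N2<->N0 -> N2.N0=(suspect,v2) N2.N1=(alive,v0) N2.N2=(alive,v1) | N0.N0=(suspect,v2) N0.N1=(alive,v0) N0.N2=(alive,v1)
Op 11: gossip N1<->N2 -> N1.N0=(suspect,v2) N1.N1=(alive,v0) N1.N2=(alive,v1) | N2.N0=(suspect,v2) N2.N1=(alive,v0) N2.N2=(alive,v1)
Op 12: gossip N2<->N0 -> N2.N0=(suspect,v2) N2.N1=(alive,v0) N2.N2=(alive,v1) | N0.N0=(suspect,v2) N0.N1=(alive,v0) N0.N2=(alive,v1)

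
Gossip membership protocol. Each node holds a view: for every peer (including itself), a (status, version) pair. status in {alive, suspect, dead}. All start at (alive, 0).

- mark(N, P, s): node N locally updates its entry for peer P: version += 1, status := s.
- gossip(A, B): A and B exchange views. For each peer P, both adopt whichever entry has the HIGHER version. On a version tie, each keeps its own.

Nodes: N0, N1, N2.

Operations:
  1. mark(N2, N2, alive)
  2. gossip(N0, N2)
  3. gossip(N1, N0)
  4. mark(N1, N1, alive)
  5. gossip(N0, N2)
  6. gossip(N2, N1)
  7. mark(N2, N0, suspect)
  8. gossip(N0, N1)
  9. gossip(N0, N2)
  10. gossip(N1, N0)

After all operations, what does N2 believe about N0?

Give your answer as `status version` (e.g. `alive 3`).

Op 1: N2 marks N2=alive -> (alive,v1)
Op 2: gossip N0<->N2 -> N0.N0=(alive,v0) N0.N1=(alive,v0) N0.N2=(alive,v1) | N2.N0=(alive,v0) N2.N1=(alive,v0) N2.N2=(alive,v1)
Op 3: gossip N1<->N0 -> N1.N0=(alive,v0) N1.N1=(alive,v0) N1.N2=(alive,v1) | N0.N0=(alive,v0) N0.N1=(alive,v0) N0.N2=(alive,v1)
Op 4: N1 marks N1=alive -> (alive,v1)
Op 5: gossip N0<->N2 -> N0.N0=(alive,v0) N0.N1=(alive,v0) N0.N2=(alive,v1) | N2.N0=(alive,v0) N2.N1=(alive,v0) N2.N2=(alive,v1)
Op 6: gossip N2<->N1 -> N2.N0=(alive,v0) N2.N1=(alive,v1) N2.N2=(alive,v1) | N1.N0=(alive,v0) N1.N1=(alive,v1) N1.N2=(alive,v1)
Op 7: N2 marks N0=suspect -> (suspect,v1)
Op 8: gossip N0<->N1 -> N0.N0=(alive,v0) N0.N1=(alive,v1) N0.N2=(alive,v1) | N1.N0=(alive,v0) N1.N1=(alive,v1) N1.N2=(alive,v1)
Op 9: gossip N0<->N2 -> N0.N0=(suspect,v1) N0.N1=(alive,v1) N0.N2=(alive,v1) | N2.N0=(suspect,v1) N2.N1=(alive,v1) N2.N2=(alive,v1)
Op 10: gossip N1<->N0 -> N1.N0=(suspect,v1) N1.N1=(alive,v1) N1.N2=(alive,v1) | N0.N0=(suspect,v1) N0.N1=(alive,v1) N0.N2=(alive,v1)

Answer: suspect 1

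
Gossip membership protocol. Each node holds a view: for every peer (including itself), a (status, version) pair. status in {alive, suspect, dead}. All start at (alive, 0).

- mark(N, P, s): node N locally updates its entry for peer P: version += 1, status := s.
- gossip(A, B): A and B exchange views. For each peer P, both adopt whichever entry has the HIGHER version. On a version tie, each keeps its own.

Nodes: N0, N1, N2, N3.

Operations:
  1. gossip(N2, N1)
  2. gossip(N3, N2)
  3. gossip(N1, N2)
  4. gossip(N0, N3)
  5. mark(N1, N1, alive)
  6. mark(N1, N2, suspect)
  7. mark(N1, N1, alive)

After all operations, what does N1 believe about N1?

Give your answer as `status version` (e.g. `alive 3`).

Answer: alive 2

Derivation:
Op 1: gossip N2<->N1 -> N2.N0=(alive,v0) N2.N1=(alive,v0) N2.N2=(alive,v0) N2.N3=(alive,v0) | N1.N0=(alive,v0) N1.N1=(alive,v0) N1.N2=(alive,v0) N1.N3=(alive,v0)
Op 2: gossip N3<->N2 -> N3.N0=(alive,v0) N3.N1=(alive,v0) N3.N2=(alive,v0) N3.N3=(alive,v0) | N2.N0=(alive,v0) N2.N1=(alive,v0) N2.N2=(alive,v0) N2.N3=(alive,v0)
Op 3: gossip N1<->N2 -> N1.N0=(alive,v0) N1.N1=(alive,v0) N1.N2=(alive,v0) N1.N3=(alive,v0) | N2.N0=(alive,v0) N2.N1=(alive,v0) N2.N2=(alive,v0) N2.N3=(alive,v0)
Op 4: gossip N0<->N3 -> N0.N0=(alive,v0) N0.N1=(alive,v0) N0.N2=(alive,v0) N0.N3=(alive,v0) | N3.N0=(alive,v0) N3.N1=(alive,v0) N3.N2=(alive,v0) N3.N3=(alive,v0)
Op 5: N1 marks N1=alive -> (alive,v1)
Op 6: N1 marks N2=suspect -> (suspect,v1)
Op 7: N1 marks N1=alive -> (alive,v2)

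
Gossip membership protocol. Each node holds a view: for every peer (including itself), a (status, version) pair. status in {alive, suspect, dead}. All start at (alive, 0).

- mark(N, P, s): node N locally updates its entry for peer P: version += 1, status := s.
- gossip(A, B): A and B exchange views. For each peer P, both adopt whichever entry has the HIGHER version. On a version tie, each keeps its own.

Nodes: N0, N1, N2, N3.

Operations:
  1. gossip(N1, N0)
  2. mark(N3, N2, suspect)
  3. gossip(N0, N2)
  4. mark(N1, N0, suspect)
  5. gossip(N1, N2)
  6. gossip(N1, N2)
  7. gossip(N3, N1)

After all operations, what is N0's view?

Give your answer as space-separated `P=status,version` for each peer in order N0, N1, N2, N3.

Op 1: gossip N1<->N0 -> N1.N0=(alive,v0) N1.N1=(alive,v0) N1.N2=(alive,v0) N1.N3=(alive,v0) | N0.N0=(alive,v0) N0.N1=(alive,v0) N0.N2=(alive,v0) N0.N3=(alive,v0)
Op 2: N3 marks N2=suspect -> (suspect,v1)
Op 3: gossip N0<->N2 -> N0.N0=(alive,v0) N0.N1=(alive,v0) N0.N2=(alive,v0) N0.N3=(alive,v0) | N2.N0=(alive,v0) N2.N1=(alive,v0) N2.N2=(alive,v0) N2.N3=(alive,v0)
Op 4: N1 marks N0=suspect -> (suspect,v1)
Op 5: gossip N1<->N2 -> N1.N0=(suspect,v1) N1.N1=(alive,v0) N1.N2=(alive,v0) N1.N3=(alive,v0) | N2.N0=(suspect,v1) N2.N1=(alive,v0) N2.N2=(alive,v0) N2.N3=(alive,v0)
Op 6: gossip N1<->N2 -> N1.N0=(suspect,v1) N1.N1=(alive,v0) N1.N2=(alive,v0) N1.N3=(alive,v0) | N2.N0=(suspect,v1) N2.N1=(alive,v0) N2.N2=(alive,v0) N2.N3=(alive,v0)
Op 7: gossip N3<->N1 -> N3.N0=(suspect,v1) N3.N1=(alive,v0) N3.N2=(suspect,v1) N3.N3=(alive,v0) | N1.N0=(suspect,v1) N1.N1=(alive,v0) N1.N2=(suspect,v1) N1.N3=(alive,v0)

Answer: N0=alive,0 N1=alive,0 N2=alive,0 N3=alive,0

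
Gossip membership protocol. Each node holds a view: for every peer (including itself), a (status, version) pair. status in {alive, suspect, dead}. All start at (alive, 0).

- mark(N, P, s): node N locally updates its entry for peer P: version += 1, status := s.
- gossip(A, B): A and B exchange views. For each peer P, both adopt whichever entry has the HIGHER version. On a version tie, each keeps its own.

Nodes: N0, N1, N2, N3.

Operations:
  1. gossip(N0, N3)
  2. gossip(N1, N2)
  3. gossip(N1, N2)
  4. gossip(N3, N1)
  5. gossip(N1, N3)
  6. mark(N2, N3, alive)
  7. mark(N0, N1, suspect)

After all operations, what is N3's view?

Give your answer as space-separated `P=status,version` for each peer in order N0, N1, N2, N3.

Op 1: gossip N0<->N3 -> N0.N0=(alive,v0) N0.N1=(alive,v0) N0.N2=(alive,v0) N0.N3=(alive,v0) | N3.N0=(alive,v0) N3.N1=(alive,v0) N3.N2=(alive,v0) N3.N3=(alive,v0)
Op 2: gossip N1<->N2 -> N1.N0=(alive,v0) N1.N1=(alive,v0) N1.N2=(alive,v0) N1.N3=(alive,v0) | N2.N0=(alive,v0) N2.N1=(alive,v0) N2.N2=(alive,v0) N2.N3=(alive,v0)
Op 3: gossip N1<->N2 -> N1.N0=(alive,v0) N1.N1=(alive,v0) N1.N2=(alive,v0) N1.N3=(alive,v0) | N2.N0=(alive,v0) N2.N1=(alive,v0) N2.N2=(alive,v0) N2.N3=(alive,v0)
Op 4: gossip N3<->N1 -> N3.N0=(alive,v0) N3.N1=(alive,v0) N3.N2=(alive,v0) N3.N3=(alive,v0) | N1.N0=(alive,v0) N1.N1=(alive,v0) N1.N2=(alive,v0) N1.N3=(alive,v0)
Op 5: gossip N1<->N3 -> N1.N0=(alive,v0) N1.N1=(alive,v0) N1.N2=(alive,v0) N1.N3=(alive,v0) | N3.N0=(alive,v0) N3.N1=(alive,v0) N3.N2=(alive,v0) N3.N3=(alive,v0)
Op 6: N2 marks N3=alive -> (alive,v1)
Op 7: N0 marks N1=suspect -> (suspect,v1)

Answer: N0=alive,0 N1=alive,0 N2=alive,0 N3=alive,0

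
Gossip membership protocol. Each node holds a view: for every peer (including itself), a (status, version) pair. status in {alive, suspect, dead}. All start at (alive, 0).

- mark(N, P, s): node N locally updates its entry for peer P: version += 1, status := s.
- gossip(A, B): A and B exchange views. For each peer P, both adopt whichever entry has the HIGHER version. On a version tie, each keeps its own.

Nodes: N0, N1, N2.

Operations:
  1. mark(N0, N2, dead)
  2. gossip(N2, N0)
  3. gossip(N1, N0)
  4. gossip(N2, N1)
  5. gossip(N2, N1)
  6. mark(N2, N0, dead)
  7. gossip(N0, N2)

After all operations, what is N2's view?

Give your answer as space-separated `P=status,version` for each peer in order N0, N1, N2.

Op 1: N0 marks N2=dead -> (dead,v1)
Op 2: gossip N2<->N0 -> N2.N0=(alive,v0) N2.N1=(alive,v0) N2.N2=(dead,v1) | N0.N0=(alive,v0) N0.N1=(alive,v0) N0.N2=(dead,v1)
Op 3: gossip N1<->N0 -> N1.N0=(alive,v0) N1.N1=(alive,v0) N1.N2=(dead,v1) | N0.N0=(alive,v0) N0.N1=(alive,v0) N0.N2=(dead,v1)
Op 4: gossip N2<->N1 -> N2.N0=(alive,v0) N2.N1=(alive,v0) N2.N2=(dead,v1) | N1.N0=(alive,v0) N1.N1=(alive,v0) N1.N2=(dead,v1)
Op 5: gossip N2<->N1 -> N2.N0=(alive,v0) N2.N1=(alive,v0) N2.N2=(dead,v1) | N1.N0=(alive,v0) N1.N1=(alive,v0) N1.N2=(dead,v1)
Op 6: N2 marks N0=dead -> (dead,v1)
Op 7: gossip N0<->N2 -> N0.N0=(dead,v1) N0.N1=(alive,v0) N0.N2=(dead,v1) | N2.N0=(dead,v1) N2.N1=(alive,v0) N2.N2=(dead,v1)

Answer: N0=dead,1 N1=alive,0 N2=dead,1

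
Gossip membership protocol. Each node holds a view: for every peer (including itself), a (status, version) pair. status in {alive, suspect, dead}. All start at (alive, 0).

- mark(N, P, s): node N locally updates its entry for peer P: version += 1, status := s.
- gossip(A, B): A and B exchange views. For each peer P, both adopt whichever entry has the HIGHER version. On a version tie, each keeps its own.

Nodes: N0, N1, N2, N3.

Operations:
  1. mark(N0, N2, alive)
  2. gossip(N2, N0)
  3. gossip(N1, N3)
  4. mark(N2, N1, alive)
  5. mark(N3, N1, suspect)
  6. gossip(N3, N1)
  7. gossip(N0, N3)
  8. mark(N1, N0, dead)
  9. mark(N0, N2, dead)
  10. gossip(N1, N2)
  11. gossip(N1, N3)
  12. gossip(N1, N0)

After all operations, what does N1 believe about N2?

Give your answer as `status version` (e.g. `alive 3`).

Answer: dead 2

Derivation:
Op 1: N0 marks N2=alive -> (alive,v1)
Op 2: gossip N2<->N0 -> N2.N0=(alive,v0) N2.N1=(alive,v0) N2.N2=(alive,v1) N2.N3=(alive,v0) | N0.N0=(alive,v0) N0.N1=(alive,v0) N0.N2=(alive,v1) N0.N3=(alive,v0)
Op 3: gossip N1<->N3 -> N1.N0=(alive,v0) N1.N1=(alive,v0) N1.N2=(alive,v0) N1.N3=(alive,v0) | N3.N0=(alive,v0) N3.N1=(alive,v0) N3.N2=(alive,v0) N3.N3=(alive,v0)
Op 4: N2 marks N1=alive -> (alive,v1)
Op 5: N3 marks N1=suspect -> (suspect,v1)
Op 6: gossip N3<->N1 -> N3.N0=(alive,v0) N3.N1=(suspect,v1) N3.N2=(alive,v0) N3.N3=(alive,v0) | N1.N0=(alive,v0) N1.N1=(suspect,v1) N1.N2=(alive,v0) N1.N3=(alive,v0)
Op 7: gossip N0<->N3 -> N0.N0=(alive,v0) N0.N1=(suspect,v1) N0.N2=(alive,v1) N0.N3=(alive,v0) | N3.N0=(alive,v0) N3.N1=(suspect,v1) N3.N2=(alive,v1) N3.N3=(alive,v0)
Op 8: N1 marks N0=dead -> (dead,v1)
Op 9: N0 marks N2=dead -> (dead,v2)
Op 10: gossip N1<->N2 -> N1.N0=(dead,v1) N1.N1=(suspect,v1) N1.N2=(alive,v1) N1.N3=(alive,v0) | N2.N0=(dead,v1) N2.N1=(alive,v1) N2.N2=(alive,v1) N2.N3=(alive,v0)
Op 11: gossip N1<->N3 -> N1.N0=(dead,v1) N1.N1=(suspect,v1) N1.N2=(alive,v1) N1.N3=(alive,v0) | N3.N0=(dead,v1) N3.N1=(suspect,v1) N3.N2=(alive,v1) N3.N3=(alive,v0)
Op 12: gossip N1<->N0 -> N1.N0=(dead,v1) N1.N1=(suspect,v1) N1.N2=(dead,v2) N1.N3=(alive,v0) | N0.N0=(dead,v1) N0.N1=(suspect,v1) N0.N2=(dead,v2) N0.N3=(alive,v0)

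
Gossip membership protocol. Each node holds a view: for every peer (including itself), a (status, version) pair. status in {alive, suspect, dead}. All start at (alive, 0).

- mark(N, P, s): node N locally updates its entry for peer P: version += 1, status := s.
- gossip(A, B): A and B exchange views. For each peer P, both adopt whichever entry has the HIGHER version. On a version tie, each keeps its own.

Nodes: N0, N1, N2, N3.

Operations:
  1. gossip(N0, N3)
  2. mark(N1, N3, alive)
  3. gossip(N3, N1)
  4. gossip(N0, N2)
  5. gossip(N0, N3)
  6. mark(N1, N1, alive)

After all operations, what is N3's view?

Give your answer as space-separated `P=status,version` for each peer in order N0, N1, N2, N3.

Answer: N0=alive,0 N1=alive,0 N2=alive,0 N3=alive,1

Derivation:
Op 1: gossip N0<->N3 -> N0.N0=(alive,v0) N0.N1=(alive,v0) N0.N2=(alive,v0) N0.N3=(alive,v0) | N3.N0=(alive,v0) N3.N1=(alive,v0) N3.N2=(alive,v0) N3.N3=(alive,v0)
Op 2: N1 marks N3=alive -> (alive,v1)
Op 3: gossip N3<->N1 -> N3.N0=(alive,v0) N3.N1=(alive,v0) N3.N2=(alive,v0) N3.N3=(alive,v1) | N1.N0=(alive,v0) N1.N1=(alive,v0) N1.N2=(alive,v0) N1.N3=(alive,v1)
Op 4: gossip N0<->N2 -> N0.N0=(alive,v0) N0.N1=(alive,v0) N0.N2=(alive,v0) N0.N3=(alive,v0) | N2.N0=(alive,v0) N2.N1=(alive,v0) N2.N2=(alive,v0) N2.N3=(alive,v0)
Op 5: gossip N0<->N3 -> N0.N0=(alive,v0) N0.N1=(alive,v0) N0.N2=(alive,v0) N0.N3=(alive,v1) | N3.N0=(alive,v0) N3.N1=(alive,v0) N3.N2=(alive,v0) N3.N3=(alive,v1)
Op 6: N1 marks N1=alive -> (alive,v1)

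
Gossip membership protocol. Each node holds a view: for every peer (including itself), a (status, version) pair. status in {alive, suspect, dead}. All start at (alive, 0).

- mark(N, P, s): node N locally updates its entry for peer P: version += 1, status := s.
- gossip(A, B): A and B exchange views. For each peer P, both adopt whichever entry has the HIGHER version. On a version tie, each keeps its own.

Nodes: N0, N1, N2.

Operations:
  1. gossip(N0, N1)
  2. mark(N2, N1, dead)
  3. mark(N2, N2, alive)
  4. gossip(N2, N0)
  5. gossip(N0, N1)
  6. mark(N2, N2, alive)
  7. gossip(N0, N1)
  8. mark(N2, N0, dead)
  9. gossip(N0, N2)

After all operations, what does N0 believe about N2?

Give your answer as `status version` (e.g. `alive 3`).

Op 1: gossip N0<->N1 -> N0.N0=(alive,v0) N0.N1=(alive,v0) N0.N2=(alive,v0) | N1.N0=(alive,v0) N1.N1=(alive,v0) N1.N2=(alive,v0)
Op 2: N2 marks N1=dead -> (dead,v1)
Op 3: N2 marks N2=alive -> (alive,v1)
Op 4: gossip N2<->N0 -> N2.N0=(alive,v0) N2.N1=(dead,v1) N2.N2=(alive,v1) | N0.N0=(alive,v0) N0.N1=(dead,v1) N0.N2=(alive,v1)
Op 5: gossip N0<->N1 -> N0.N0=(alive,v0) N0.N1=(dead,v1) N0.N2=(alive,v1) | N1.N0=(alive,v0) N1.N1=(dead,v1) N1.N2=(alive,v1)
Op 6: N2 marks N2=alive -> (alive,v2)
Op 7: gossip N0<->N1 -> N0.N0=(alive,v0) N0.N1=(dead,v1) N0.N2=(alive,v1) | N1.N0=(alive,v0) N1.N1=(dead,v1) N1.N2=(alive,v1)
Op 8: N2 marks N0=dead -> (dead,v1)
Op 9: gossip N0<->N2 -> N0.N0=(dead,v1) N0.N1=(dead,v1) N0.N2=(alive,v2) | N2.N0=(dead,v1) N2.N1=(dead,v1) N2.N2=(alive,v2)

Answer: alive 2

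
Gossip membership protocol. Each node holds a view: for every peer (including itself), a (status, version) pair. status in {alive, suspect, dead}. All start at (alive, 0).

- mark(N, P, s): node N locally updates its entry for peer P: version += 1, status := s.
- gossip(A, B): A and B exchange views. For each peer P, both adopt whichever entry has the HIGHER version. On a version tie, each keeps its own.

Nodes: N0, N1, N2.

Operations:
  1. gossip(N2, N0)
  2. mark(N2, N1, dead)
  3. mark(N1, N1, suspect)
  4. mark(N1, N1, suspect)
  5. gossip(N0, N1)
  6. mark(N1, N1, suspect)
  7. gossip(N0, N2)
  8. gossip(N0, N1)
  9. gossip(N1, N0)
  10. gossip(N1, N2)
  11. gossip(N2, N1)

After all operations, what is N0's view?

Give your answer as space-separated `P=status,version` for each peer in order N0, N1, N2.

Answer: N0=alive,0 N1=suspect,3 N2=alive,0

Derivation:
Op 1: gossip N2<->N0 -> N2.N0=(alive,v0) N2.N1=(alive,v0) N2.N2=(alive,v0) | N0.N0=(alive,v0) N0.N1=(alive,v0) N0.N2=(alive,v0)
Op 2: N2 marks N1=dead -> (dead,v1)
Op 3: N1 marks N1=suspect -> (suspect,v1)
Op 4: N1 marks N1=suspect -> (suspect,v2)
Op 5: gossip N0<->N1 -> N0.N0=(alive,v0) N0.N1=(suspect,v2) N0.N2=(alive,v0) | N1.N0=(alive,v0) N1.N1=(suspect,v2) N1.N2=(alive,v0)
Op 6: N1 marks N1=suspect -> (suspect,v3)
Op 7: gossip N0<->N2 -> N0.N0=(alive,v0) N0.N1=(suspect,v2) N0.N2=(alive,v0) | N2.N0=(alive,v0) N2.N1=(suspect,v2) N2.N2=(alive,v0)
Op 8: gossip N0<->N1 -> N0.N0=(alive,v0) N0.N1=(suspect,v3) N0.N2=(alive,v0) | N1.N0=(alive,v0) N1.N1=(suspect,v3) N1.N2=(alive,v0)
Op 9: gossip N1<->N0 -> N1.N0=(alive,v0) N1.N1=(suspect,v3) N1.N2=(alive,v0) | N0.N0=(alive,v0) N0.N1=(suspect,v3) N0.N2=(alive,v0)
Op 10: gossip N1<->N2 -> N1.N0=(alive,v0) N1.N1=(suspect,v3) N1.N2=(alive,v0) | N2.N0=(alive,v0) N2.N1=(suspect,v3) N2.N2=(alive,v0)
Op 11: gossip N2<->N1 -> N2.N0=(alive,v0) N2.N1=(suspect,v3) N2.N2=(alive,v0) | N1.N0=(alive,v0) N1.N1=(suspect,v3) N1.N2=(alive,v0)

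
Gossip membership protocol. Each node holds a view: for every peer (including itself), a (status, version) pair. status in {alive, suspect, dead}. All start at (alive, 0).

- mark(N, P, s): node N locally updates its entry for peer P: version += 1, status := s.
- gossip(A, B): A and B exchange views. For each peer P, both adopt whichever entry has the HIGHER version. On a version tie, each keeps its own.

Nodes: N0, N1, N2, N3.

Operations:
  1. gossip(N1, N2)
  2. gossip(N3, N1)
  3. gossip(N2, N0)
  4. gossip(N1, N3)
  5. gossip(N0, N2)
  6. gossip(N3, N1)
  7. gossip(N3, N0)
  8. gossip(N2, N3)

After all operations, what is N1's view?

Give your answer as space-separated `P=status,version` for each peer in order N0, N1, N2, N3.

Answer: N0=alive,0 N1=alive,0 N2=alive,0 N3=alive,0

Derivation:
Op 1: gossip N1<->N2 -> N1.N0=(alive,v0) N1.N1=(alive,v0) N1.N2=(alive,v0) N1.N3=(alive,v0) | N2.N0=(alive,v0) N2.N1=(alive,v0) N2.N2=(alive,v0) N2.N3=(alive,v0)
Op 2: gossip N3<->N1 -> N3.N0=(alive,v0) N3.N1=(alive,v0) N3.N2=(alive,v0) N3.N3=(alive,v0) | N1.N0=(alive,v0) N1.N1=(alive,v0) N1.N2=(alive,v0) N1.N3=(alive,v0)
Op 3: gossip N2<->N0 -> N2.N0=(alive,v0) N2.N1=(alive,v0) N2.N2=(alive,v0) N2.N3=(alive,v0) | N0.N0=(alive,v0) N0.N1=(alive,v0) N0.N2=(alive,v0) N0.N3=(alive,v0)
Op 4: gossip N1<->N3 -> N1.N0=(alive,v0) N1.N1=(alive,v0) N1.N2=(alive,v0) N1.N3=(alive,v0) | N3.N0=(alive,v0) N3.N1=(alive,v0) N3.N2=(alive,v0) N3.N3=(alive,v0)
Op 5: gossip N0<->N2 -> N0.N0=(alive,v0) N0.N1=(alive,v0) N0.N2=(alive,v0) N0.N3=(alive,v0) | N2.N0=(alive,v0) N2.N1=(alive,v0) N2.N2=(alive,v0) N2.N3=(alive,v0)
Op 6: gossip N3<->N1 -> N3.N0=(alive,v0) N3.N1=(alive,v0) N3.N2=(alive,v0) N3.N3=(alive,v0) | N1.N0=(alive,v0) N1.N1=(alive,v0) N1.N2=(alive,v0) N1.N3=(alive,v0)
Op 7: gossip N3<->N0 -> N3.N0=(alive,v0) N3.N1=(alive,v0) N3.N2=(alive,v0) N3.N3=(alive,v0) | N0.N0=(alive,v0) N0.N1=(alive,v0) N0.N2=(alive,v0) N0.N3=(alive,v0)
Op 8: gossip N2<->N3 -> N2.N0=(alive,v0) N2.N1=(alive,v0) N2.N2=(alive,v0) N2.N3=(alive,v0) | N3.N0=(alive,v0) N3.N1=(alive,v0) N3.N2=(alive,v0) N3.N3=(alive,v0)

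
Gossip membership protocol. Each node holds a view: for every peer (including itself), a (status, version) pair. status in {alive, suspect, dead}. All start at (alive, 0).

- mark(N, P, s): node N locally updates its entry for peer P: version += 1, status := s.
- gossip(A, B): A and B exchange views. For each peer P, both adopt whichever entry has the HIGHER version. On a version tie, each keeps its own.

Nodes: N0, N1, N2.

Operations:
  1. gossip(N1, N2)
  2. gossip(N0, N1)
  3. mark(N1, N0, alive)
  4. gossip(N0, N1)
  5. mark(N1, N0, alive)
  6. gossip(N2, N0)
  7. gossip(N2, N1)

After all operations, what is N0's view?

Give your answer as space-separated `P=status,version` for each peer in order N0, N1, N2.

Op 1: gossip N1<->N2 -> N1.N0=(alive,v0) N1.N1=(alive,v0) N1.N2=(alive,v0) | N2.N0=(alive,v0) N2.N1=(alive,v0) N2.N2=(alive,v0)
Op 2: gossip N0<->N1 -> N0.N0=(alive,v0) N0.N1=(alive,v0) N0.N2=(alive,v0) | N1.N0=(alive,v0) N1.N1=(alive,v0) N1.N2=(alive,v0)
Op 3: N1 marks N0=alive -> (alive,v1)
Op 4: gossip N0<->N1 -> N0.N0=(alive,v1) N0.N1=(alive,v0) N0.N2=(alive,v0) | N1.N0=(alive,v1) N1.N1=(alive,v0) N1.N2=(alive,v0)
Op 5: N1 marks N0=alive -> (alive,v2)
Op 6: gossip N2<->N0 -> N2.N0=(alive,v1) N2.N1=(alive,v0) N2.N2=(alive,v0) | N0.N0=(alive,v1) N0.N1=(alive,v0) N0.N2=(alive,v0)
Op 7: gossip N2<->N1 -> N2.N0=(alive,v2) N2.N1=(alive,v0) N2.N2=(alive,v0) | N1.N0=(alive,v2) N1.N1=(alive,v0) N1.N2=(alive,v0)

Answer: N0=alive,1 N1=alive,0 N2=alive,0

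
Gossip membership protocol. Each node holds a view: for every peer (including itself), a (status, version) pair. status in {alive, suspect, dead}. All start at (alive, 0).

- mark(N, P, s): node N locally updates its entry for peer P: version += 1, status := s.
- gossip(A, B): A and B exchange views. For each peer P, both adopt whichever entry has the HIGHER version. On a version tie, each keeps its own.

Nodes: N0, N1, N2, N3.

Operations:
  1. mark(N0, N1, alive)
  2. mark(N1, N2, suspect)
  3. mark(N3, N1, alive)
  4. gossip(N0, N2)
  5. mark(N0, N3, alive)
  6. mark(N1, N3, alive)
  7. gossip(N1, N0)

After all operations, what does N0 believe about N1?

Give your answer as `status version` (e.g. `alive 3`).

Answer: alive 1

Derivation:
Op 1: N0 marks N1=alive -> (alive,v1)
Op 2: N1 marks N2=suspect -> (suspect,v1)
Op 3: N3 marks N1=alive -> (alive,v1)
Op 4: gossip N0<->N2 -> N0.N0=(alive,v0) N0.N1=(alive,v1) N0.N2=(alive,v0) N0.N3=(alive,v0) | N2.N0=(alive,v0) N2.N1=(alive,v1) N2.N2=(alive,v0) N2.N3=(alive,v0)
Op 5: N0 marks N3=alive -> (alive,v1)
Op 6: N1 marks N3=alive -> (alive,v1)
Op 7: gossip N1<->N0 -> N1.N0=(alive,v0) N1.N1=(alive,v1) N1.N2=(suspect,v1) N1.N3=(alive,v1) | N0.N0=(alive,v0) N0.N1=(alive,v1) N0.N2=(suspect,v1) N0.N3=(alive,v1)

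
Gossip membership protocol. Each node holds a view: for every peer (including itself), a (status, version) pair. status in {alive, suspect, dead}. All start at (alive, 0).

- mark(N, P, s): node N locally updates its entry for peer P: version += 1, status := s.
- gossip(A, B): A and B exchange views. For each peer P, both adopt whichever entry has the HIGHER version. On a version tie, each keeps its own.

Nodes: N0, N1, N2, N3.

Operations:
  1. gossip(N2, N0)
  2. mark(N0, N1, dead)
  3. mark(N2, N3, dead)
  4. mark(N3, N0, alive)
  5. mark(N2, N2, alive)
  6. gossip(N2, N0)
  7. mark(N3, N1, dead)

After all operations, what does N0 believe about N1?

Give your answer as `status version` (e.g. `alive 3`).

Answer: dead 1

Derivation:
Op 1: gossip N2<->N0 -> N2.N0=(alive,v0) N2.N1=(alive,v0) N2.N2=(alive,v0) N2.N3=(alive,v0) | N0.N0=(alive,v0) N0.N1=(alive,v0) N0.N2=(alive,v0) N0.N3=(alive,v0)
Op 2: N0 marks N1=dead -> (dead,v1)
Op 3: N2 marks N3=dead -> (dead,v1)
Op 4: N3 marks N0=alive -> (alive,v1)
Op 5: N2 marks N2=alive -> (alive,v1)
Op 6: gossip N2<->N0 -> N2.N0=(alive,v0) N2.N1=(dead,v1) N2.N2=(alive,v1) N2.N3=(dead,v1) | N0.N0=(alive,v0) N0.N1=(dead,v1) N0.N2=(alive,v1) N0.N3=(dead,v1)
Op 7: N3 marks N1=dead -> (dead,v1)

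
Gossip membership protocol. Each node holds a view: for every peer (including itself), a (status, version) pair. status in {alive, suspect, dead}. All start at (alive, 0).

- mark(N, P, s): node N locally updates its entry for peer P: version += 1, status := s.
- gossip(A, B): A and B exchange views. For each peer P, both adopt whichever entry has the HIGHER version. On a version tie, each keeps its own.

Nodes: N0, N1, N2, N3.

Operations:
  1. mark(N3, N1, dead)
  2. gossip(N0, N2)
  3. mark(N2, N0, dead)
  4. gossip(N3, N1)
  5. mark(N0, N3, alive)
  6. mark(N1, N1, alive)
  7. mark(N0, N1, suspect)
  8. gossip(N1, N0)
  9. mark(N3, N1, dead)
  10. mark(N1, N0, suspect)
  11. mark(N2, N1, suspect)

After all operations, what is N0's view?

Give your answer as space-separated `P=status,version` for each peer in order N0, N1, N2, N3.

Answer: N0=alive,0 N1=alive,2 N2=alive,0 N3=alive,1

Derivation:
Op 1: N3 marks N1=dead -> (dead,v1)
Op 2: gossip N0<->N2 -> N0.N0=(alive,v0) N0.N1=(alive,v0) N0.N2=(alive,v0) N0.N3=(alive,v0) | N2.N0=(alive,v0) N2.N1=(alive,v0) N2.N2=(alive,v0) N2.N3=(alive,v0)
Op 3: N2 marks N0=dead -> (dead,v1)
Op 4: gossip N3<->N1 -> N3.N0=(alive,v0) N3.N1=(dead,v1) N3.N2=(alive,v0) N3.N3=(alive,v0) | N1.N0=(alive,v0) N1.N1=(dead,v1) N1.N2=(alive,v0) N1.N3=(alive,v0)
Op 5: N0 marks N3=alive -> (alive,v1)
Op 6: N1 marks N1=alive -> (alive,v2)
Op 7: N0 marks N1=suspect -> (suspect,v1)
Op 8: gossip N1<->N0 -> N1.N0=(alive,v0) N1.N1=(alive,v2) N1.N2=(alive,v0) N1.N3=(alive,v1) | N0.N0=(alive,v0) N0.N1=(alive,v2) N0.N2=(alive,v0) N0.N3=(alive,v1)
Op 9: N3 marks N1=dead -> (dead,v2)
Op 10: N1 marks N0=suspect -> (suspect,v1)
Op 11: N2 marks N1=suspect -> (suspect,v1)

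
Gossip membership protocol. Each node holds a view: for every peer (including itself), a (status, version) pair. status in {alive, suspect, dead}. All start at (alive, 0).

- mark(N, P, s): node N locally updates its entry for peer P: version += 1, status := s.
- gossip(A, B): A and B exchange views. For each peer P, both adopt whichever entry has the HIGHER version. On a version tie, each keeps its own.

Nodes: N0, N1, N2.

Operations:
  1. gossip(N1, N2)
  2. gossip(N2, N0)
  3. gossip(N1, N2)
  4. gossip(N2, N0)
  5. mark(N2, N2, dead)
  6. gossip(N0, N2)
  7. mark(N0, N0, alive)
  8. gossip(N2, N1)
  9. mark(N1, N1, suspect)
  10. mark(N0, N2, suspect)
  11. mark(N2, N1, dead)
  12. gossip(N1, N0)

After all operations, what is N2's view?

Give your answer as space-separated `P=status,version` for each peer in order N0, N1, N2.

Answer: N0=alive,0 N1=dead,1 N2=dead,1

Derivation:
Op 1: gossip N1<->N2 -> N1.N0=(alive,v0) N1.N1=(alive,v0) N1.N2=(alive,v0) | N2.N0=(alive,v0) N2.N1=(alive,v0) N2.N2=(alive,v0)
Op 2: gossip N2<->N0 -> N2.N0=(alive,v0) N2.N1=(alive,v0) N2.N2=(alive,v0) | N0.N0=(alive,v0) N0.N1=(alive,v0) N0.N2=(alive,v0)
Op 3: gossip N1<->N2 -> N1.N0=(alive,v0) N1.N1=(alive,v0) N1.N2=(alive,v0) | N2.N0=(alive,v0) N2.N1=(alive,v0) N2.N2=(alive,v0)
Op 4: gossip N2<->N0 -> N2.N0=(alive,v0) N2.N1=(alive,v0) N2.N2=(alive,v0) | N0.N0=(alive,v0) N0.N1=(alive,v0) N0.N2=(alive,v0)
Op 5: N2 marks N2=dead -> (dead,v1)
Op 6: gossip N0<->N2 -> N0.N0=(alive,v0) N0.N1=(alive,v0) N0.N2=(dead,v1) | N2.N0=(alive,v0) N2.N1=(alive,v0) N2.N2=(dead,v1)
Op 7: N0 marks N0=alive -> (alive,v1)
Op 8: gossip N2<->N1 -> N2.N0=(alive,v0) N2.N1=(alive,v0) N2.N2=(dead,v1) | N1.N0=(alive,v0) N1.N1=(alive,v0) N1.N2=(dead,v1)
Op 9: N1 marks N1=suspect -> (suspect,v1)
Op 10: N0 marks N2=suspect -> (suspect,v2)
Op 11: N2 marks N1=dead -> (dead,v1)
Op 12: gossip N1<->N0 -> N1.N0=(alive,v1) N1.N1=(suspect,v1) N1.N2=(suspect,v2) | N0.N0=(alive,v1) N0.N1=(suspect,v1) N0.N2=(suspect,v2)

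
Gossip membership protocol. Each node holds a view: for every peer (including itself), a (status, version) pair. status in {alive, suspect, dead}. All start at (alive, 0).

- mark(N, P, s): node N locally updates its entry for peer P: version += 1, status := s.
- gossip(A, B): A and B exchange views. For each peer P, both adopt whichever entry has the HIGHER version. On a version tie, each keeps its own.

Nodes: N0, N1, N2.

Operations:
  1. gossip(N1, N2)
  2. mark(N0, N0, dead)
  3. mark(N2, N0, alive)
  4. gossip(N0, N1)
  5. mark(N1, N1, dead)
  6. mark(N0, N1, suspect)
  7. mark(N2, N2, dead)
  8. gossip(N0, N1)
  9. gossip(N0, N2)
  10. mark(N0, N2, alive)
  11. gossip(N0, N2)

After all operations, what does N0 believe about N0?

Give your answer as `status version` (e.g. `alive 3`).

Op 1: gossip N1<->N2 -> N1.N0=(alive,v0) N1.N1=(alive,v0) N1.N2=(alive,v0) | N2.N0=(alive,v0) N2.N1=(alive,v0) N2.N2=(alive,v0)
Op 2: N0 marks N0=dead -> (dead,v1)
Op 3: N2 marks N0=alive -> (alive,v1)
Op 4: gossip N0<->N1 -> N0.N0=(dead,v1) N0.N1=(alive,v0) N0.N2=(alive,v0) | N1.N0=(dead,v1) N1.N1=(alive,v0) N1.N2=(alive,v0)
Op 5: N1 marks N1=dead -> (dead,v1)
Op 6: N0 marks N1=suspect -> (suspect,v1)
Op 7: N2 marks N2=dead -> (dead,v1)
Op 8: gossip N0<->N1 -> N0.N0=(dead,v1) N0.N1=(suspect,v1) N0.N2=(alive,v0) | N1.N0=(dead,v1) N1.N1=(dead,v1) N1.N2=(alive,v0)
Op 9: gossip N0<->N2 -> N0.N0=(dead,v1) N0.N1=(suspect,v1) N0.N2=(dead,v1) | N2.N0=(alive,v1) N2.N1=(suspect,v1) N2.N2=(dead,v1)
Op 10: N0 marks N2=alive -> (alive,v2)
Op 11: gossip N0<->N2 -> N0.N0=(dead,v1) N0.N1=(suspect,v1) N0.N2=(alive,v2) | N2.N0=(alive,v1) N2.N1=(suspect,v1) N2.N2=(alive,v2)

Answer: dead 1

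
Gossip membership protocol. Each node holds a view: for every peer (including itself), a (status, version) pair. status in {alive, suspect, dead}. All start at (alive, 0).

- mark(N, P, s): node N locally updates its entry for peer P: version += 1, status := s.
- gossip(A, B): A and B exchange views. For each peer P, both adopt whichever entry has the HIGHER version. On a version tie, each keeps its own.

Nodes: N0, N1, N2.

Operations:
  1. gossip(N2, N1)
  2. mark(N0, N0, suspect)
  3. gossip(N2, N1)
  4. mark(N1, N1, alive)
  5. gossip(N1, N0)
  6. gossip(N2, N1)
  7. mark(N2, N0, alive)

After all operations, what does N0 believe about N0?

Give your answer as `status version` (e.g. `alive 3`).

Op 1: gossip N2<->N1 -> N2.N0=(alive,v0) N2.N1=(alive,v0) N2.N2=(alive,v0) | N1.N0=(alive,v0) N1.N1=(alive,v0) N1.N2=(alive,v0)
Op 2: N0 marks N0=suspect -> (suspect,v1)
Op 3: gossip N2<->N1 -> N2.N0=(alive,v0) N2.N1=(alive,v0) N2.N2=(alive,v0) | N1.N0=(alive,v0) N1.N1=(alive,v0) N1.N2=(alive,v0)
Op 4: N1 marks N1=alive -> (alive,v1)
Op 5: gossip N1<->N0 -> N1.N0=(suspect,v1) N1.N1=(alive,v1) N1.N2=(alive,v0) | N0.N0=(suspect,v1) N0.N1=(alive,v1) N0.N2=(alive,v0)
Op 6: gossip N2<->N1 -> N2.N0=(suspect,v1) N2.N1=(alive,v1) N2.N2=(alive,v0) | N1.N0=(suspect,v1) N1.N1=(alive,v1) N1.N2=(alive,v0)
Op 7: N2 marks N0=alive -> (alive,v2)

Answer: suspect 1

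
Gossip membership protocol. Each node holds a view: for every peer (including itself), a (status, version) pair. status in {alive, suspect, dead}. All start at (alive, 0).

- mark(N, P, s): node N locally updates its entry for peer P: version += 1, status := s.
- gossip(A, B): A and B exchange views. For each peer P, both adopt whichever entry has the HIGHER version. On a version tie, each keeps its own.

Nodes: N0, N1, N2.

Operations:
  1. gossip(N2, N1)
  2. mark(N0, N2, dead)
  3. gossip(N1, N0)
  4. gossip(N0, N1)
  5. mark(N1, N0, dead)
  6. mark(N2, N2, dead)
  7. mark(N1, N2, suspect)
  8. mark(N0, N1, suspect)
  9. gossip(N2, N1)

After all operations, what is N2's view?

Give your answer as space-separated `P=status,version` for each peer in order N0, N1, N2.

Answer: N0=dead,1 N1=alive,0 N2=suspect,2

Derivation:
Op 1: gossip N2<->N1 -> N2.N0=(alive,v0) N2.N1=(alive,v0) N2.N2=(alive,v0) | N1.N0=(alive,v0) N1.N1=(alive,v0) N1.N2=(alive,v0)
Op 2: N0 marks N2=dead -> (dead,v1)
Op 3: gossip N1<->N0 -> N1.N0=(alive,v0) N1.N1=(alive,v0) N1.N2=(dead,v1) | N0.N0=(alive,v0) N0.N1=(alive,v0) N0.N2=(dead,v1)
Op 4: gossip N0<->N1 -> N0.N0=(alive,v0) N0.N1=(alive,v0) N0.N2=(dead,v1) | N1.N0=(alive,v0) N1.N1=(alive,v0) N1.N2=(dead,v1)
Op 5: N1 marks N0=dead -> (dead,v1)
Op 6: N2 marks N2=dead -> (dead,v1)
Op 7: N1 marks N2=suspect -> (suspect,v2)
Op 8: N0 marks N1=suspect -> (suspect,v1)
Op 9: gossip N2<->N1 -> N2.N0=(dead,v1) N2.N1=(alive,v0) N2.N2=(suspect,v2) | N1.N0=(dead,v1) N1.N1=(alive,v0) N1.N2=(suspect,v2)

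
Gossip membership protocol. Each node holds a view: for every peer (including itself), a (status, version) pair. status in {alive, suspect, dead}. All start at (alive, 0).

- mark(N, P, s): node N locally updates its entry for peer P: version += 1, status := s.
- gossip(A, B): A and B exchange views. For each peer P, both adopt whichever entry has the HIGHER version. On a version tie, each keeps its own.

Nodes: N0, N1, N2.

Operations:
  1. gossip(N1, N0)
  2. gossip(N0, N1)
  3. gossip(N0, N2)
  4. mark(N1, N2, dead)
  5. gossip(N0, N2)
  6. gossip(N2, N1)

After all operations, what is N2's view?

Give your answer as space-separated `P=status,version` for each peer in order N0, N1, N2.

Answer: N0=alive,0 N1=alive,0 N2=dead,1

Derivation:
Op 1: gossip N1<->N0 -> N1.N0=(alive,v0) N1.N1=(alive,v0) N1.N2=(alive,v0) | N0.N0=(alive,v0) N0.N1=(alive,v0) N0.N2=(alive,v0)
Op 2: gossip N0<->N1 -> N0.N0=(alive,v0) N0.N1=(alive,v0) N0.N2=(alive,v0) | N1.N0=(alive,v0) N1.N1=(alive,v0) N1.N2=(alive,v0)
Op 3: gossip N0<->N2 -> N0.N0=(alive,v0) N0.N1=(alive,v0) N0.N2=(alive,v0) | N2.N0=(alive,v0) N2.N1=(alive,v0) N2.N2=(alive,v0)
Op 4: N1 marks N2=dead -> (dead,v1)
Op 5: gossip N0<->N2 -> N0.N0=(alive,v0) N0.N1=(alive,v0) N0.N2=(alive,v0) | N2.N0=(alive,v0) N2.N1=(alive,v0) N2.N2=(alive,v0)
Op 6: gossip N2<->N1 -> N2.N0=(alive,v0) N2.N1=(alive,v0) N2.N2=(dead,v1) | N1.N0=(alive,v0) N1.N1=(alive,v0) N1.N2=(dead,v1)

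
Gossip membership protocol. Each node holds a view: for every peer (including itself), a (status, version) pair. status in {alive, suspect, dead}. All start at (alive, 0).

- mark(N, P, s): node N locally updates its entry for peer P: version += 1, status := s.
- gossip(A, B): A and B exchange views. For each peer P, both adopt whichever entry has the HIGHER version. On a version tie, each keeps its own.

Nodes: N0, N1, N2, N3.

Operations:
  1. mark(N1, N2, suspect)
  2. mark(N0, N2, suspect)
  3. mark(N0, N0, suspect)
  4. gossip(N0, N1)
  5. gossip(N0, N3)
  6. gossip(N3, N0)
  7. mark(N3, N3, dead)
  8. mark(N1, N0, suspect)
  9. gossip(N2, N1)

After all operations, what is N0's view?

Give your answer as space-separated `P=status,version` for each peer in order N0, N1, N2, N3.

Op 1: N1 marks N2=suspect -> (suspect,v1)
Op 2: N0 marks N2=suspect -> (suspect,v1)
Op 3: N0 marks N0=suspect -> (suspect,v1)
Op 4: gossip N0<->N1 -> N0.N0=(suspect,v1) N0.N1=(alive,v0) N0.N2=(suspect,v1) N0.N3=(alive,v0) | N1.N0=(suspect,v1) N1.N1=(alive,v0) N1.N2=(suspect,v1) N1.N3=(alive,v0)
Op 5: gossip N0<->N3 -> N0.N0=(suspect,v1) N0.N1=(alive,v0) N0.N2=(suspect,v1) N0.N3=(alive,v0) | N3.N0=(suspect,v1) N3.N1=(alive,v0) N3.N2=(suspect,v1) N3.N3=(alive,v0)
Op 6: gossip N3<->N0 -> N3.N0=(suspect,v1) N3.N1=(alive,v0) N3.N2=(suspect,v1) N3.N3=(alive,v0) | N0.N0=(suspect,v1) N0.N1=(alive,v0) N0.N2=(suspect,v1) N0.N3=(alive,v0)
Op 7: N3 marks N3=dead -> (dead,v1)
Op 8: N1 marks N0=suspect -> (suspect,v2)
Op 9: gossip N2<->N1 -> N2.N0=(suspect,v2) N2.N1=(alive,v0) N2.N2=(suspect,v1) N2.N3=(alive,v0) | N1.N0=(suspect,v2) N1.N1=(alive,v0) N1.N2=(suspect,v1) N1.N3=(alive,v0)

Answer: N0=suspect,1 N1=alive,0 N2=suspect,1 N3=alive,0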